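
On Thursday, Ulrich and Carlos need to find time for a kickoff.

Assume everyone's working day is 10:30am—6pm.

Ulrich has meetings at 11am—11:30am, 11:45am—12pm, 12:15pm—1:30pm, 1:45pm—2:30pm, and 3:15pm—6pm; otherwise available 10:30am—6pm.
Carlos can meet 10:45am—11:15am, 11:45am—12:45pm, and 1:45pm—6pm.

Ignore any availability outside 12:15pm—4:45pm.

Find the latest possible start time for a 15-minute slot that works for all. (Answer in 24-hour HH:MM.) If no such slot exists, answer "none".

Ulrich free within 10:30–18:00: 10:30–11:00, 11:30–11:45, 12:00–12:15, 13:30–13:45, 14:30–15:15.
Ulrich ∩ Carlos: 10:45–11:00, 12:00–12:15, 14:30–15:15.
Restricted to 12:15–16:45: 14:30–15:15.
Windows ≥ 15 min: 14:30–15:15.
Latest start in the last window 14:30–15:15 is 15:15 − 15 min = 15:00.

15:00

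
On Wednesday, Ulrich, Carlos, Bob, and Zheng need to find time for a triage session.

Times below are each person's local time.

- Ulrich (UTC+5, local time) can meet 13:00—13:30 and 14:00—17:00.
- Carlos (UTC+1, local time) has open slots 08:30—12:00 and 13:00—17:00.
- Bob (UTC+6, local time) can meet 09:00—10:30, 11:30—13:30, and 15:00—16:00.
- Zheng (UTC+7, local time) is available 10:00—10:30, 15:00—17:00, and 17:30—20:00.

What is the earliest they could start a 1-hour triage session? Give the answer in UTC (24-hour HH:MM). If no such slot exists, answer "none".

Ulrich → UTC: 08:00–08:30, 09:00–12:00.
Carlos → UTC: 07:30–11:00, 12:00–16:00.
Bob → UTC: 03:00–04:30, 05:30–07:30, 09:00–10:00.
Zheng → UTC: 03:00–03:30, 08:00–10:00, 10:30–13:00.
Ulrich ∩ Carlos: 08:00–08:30, 09:00–11:00.
Ulrich ∩ Carlos ∩ Bob: 09:00–10:00.
Ulrich ∩ Carlos ∩ Bob ∩ Zheng: 09:00–10:00.
Windows ≥ 60 min: 09:00–10:00.
Earliest such window starts at 09:00.

09:00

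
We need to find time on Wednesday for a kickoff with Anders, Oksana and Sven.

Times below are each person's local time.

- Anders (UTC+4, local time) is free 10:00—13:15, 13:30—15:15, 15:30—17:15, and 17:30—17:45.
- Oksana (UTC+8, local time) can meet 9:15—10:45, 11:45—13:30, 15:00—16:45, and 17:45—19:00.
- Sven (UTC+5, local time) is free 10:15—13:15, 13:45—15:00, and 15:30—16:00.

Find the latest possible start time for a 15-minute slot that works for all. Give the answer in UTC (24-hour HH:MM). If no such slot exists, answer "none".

Anders → UTC: 06:00–09:15, 09:30–11:15, 11:30–13:15, 13:30–13:45.
Oksana → UTC: 01:15–02:45, 03:45–05:30, 07:00–08:45, 09:45–11:00.
Sven → UTC: 05:15–08:15, 08:45–10:00, 10:30–11:00.
Anders ∩ Oksana: 07:00–08:45, 09:45–11:00.
Anders ∩ Oksana ∩ Sven: 07:00–08:15, 09:45–10:00, 10:30–11:00.
Windows ≥ 15 min: 07:00–08:15, 09:45–10:00, 10:30–11:00.
Latest start in the last window 10:30–11:00 is 11:00 − 15 min = 10:45.

10:45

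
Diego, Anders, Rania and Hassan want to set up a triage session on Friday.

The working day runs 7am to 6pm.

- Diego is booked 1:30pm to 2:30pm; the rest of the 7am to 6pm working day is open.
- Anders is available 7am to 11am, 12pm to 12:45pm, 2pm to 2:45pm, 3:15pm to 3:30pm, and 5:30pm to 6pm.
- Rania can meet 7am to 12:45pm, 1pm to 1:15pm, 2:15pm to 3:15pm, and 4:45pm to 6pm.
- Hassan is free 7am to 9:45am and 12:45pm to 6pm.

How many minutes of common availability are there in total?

Diego free within 07:00–18:00: 07:00–13:30, 14:30–18:00.
Diego ∩ Anders: 07:00–11:00, 12:00–12:45, 14:30–14:45, 15:15–15:30, 17:30–18:00.
Diego ∩ Anders ∩ Rania: 07:00–11:00, 12:00–12:45, 14:30–14:45, 17:30–18:00.
Diego ∩ Anders ∩ Rania ∩ Hassan: 07:00–09:45, 14:30–14:45, 17:30–18:00.
Total common minutes: 165 + 15 + 30 = 210.

210 minutes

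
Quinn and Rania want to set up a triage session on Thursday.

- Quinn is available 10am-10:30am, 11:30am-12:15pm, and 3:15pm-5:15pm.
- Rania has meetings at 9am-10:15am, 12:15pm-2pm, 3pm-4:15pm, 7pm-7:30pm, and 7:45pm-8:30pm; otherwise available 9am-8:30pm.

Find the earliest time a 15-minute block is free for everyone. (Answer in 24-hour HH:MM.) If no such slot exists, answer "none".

Rania free within 09:00–20:30: 10:15–12:15, 14:00–15:00, 16:15–19:00, 19:30–19:45.
Quinn ∩ Rania: 10:15–10:30, 11:30–12:15, 16:15–17:15.
Windows ≥ 15 min: 10:15–10:30, 11:30–12:15, 16:15–17:15.
Earliest such window starts at 10:15.

10:15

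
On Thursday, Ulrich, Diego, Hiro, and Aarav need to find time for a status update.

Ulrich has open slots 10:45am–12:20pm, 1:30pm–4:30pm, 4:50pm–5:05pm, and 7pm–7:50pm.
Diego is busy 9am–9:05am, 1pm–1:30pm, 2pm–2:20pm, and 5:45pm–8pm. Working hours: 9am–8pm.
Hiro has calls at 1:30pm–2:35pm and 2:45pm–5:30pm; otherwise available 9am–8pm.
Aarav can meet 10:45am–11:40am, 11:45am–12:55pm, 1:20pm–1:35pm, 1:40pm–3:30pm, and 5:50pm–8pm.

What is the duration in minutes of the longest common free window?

55 minutes

Diego free within 09:00–20:00: 09:05–13:00, 13:30–14:00, 14:20–17:45.
Hiro free within 09:00–20:00: 09:00–13:30, 14:35–14:45, 17:30–20:00.
Ulrich ∩ Diego: 10:45–12:20, 13:30–14:00, 14:20–16:30, 16:50–17:05.
Ulrich ∩ Diego ∩ Hiro: 10:45–12:20, 14:35–14:45.
Ulrich ∩ Diego ∩ Hiro ∩ Aarav: 10:45–11:40, 11:45–12:20, 14:35–14:45.
Common window lengths: 55, 35, 10 min; longest is 55.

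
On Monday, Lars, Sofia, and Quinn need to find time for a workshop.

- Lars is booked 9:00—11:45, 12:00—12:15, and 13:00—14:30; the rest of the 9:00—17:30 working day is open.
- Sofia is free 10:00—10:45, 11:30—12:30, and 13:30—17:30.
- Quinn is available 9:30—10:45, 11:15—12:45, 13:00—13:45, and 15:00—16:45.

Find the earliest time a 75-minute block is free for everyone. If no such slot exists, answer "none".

15:00

Lars free within 09:00–17:30: 11:45–12:00, 12:15–13:00, 14:30–17:30.
Lars ∩ Sofia: 11:45–12:00, 12:15–12:30, 14:30–17:30.
Lars ∩ Sofia ∩ Quinn: 11:45–12:00, 12:15–12:30, 15:00–16:45.
Windows ≥ 75 min: 15:00–16:45.
Earliest such window starts at 15:00.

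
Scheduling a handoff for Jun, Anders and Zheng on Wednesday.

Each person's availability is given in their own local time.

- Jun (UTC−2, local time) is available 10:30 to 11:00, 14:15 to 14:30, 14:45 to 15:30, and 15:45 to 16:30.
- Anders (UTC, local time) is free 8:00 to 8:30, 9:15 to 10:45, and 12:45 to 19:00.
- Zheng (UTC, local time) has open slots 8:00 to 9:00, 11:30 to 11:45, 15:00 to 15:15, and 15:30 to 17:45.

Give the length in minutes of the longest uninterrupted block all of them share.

Jun → UTC: 12:30–13:00, 16:15–16:30, 16:45–17:30, 17:45–18:30.
Anders → UTC: 08:00–08:30, 09:15–10:45, 12:45–19:00.
Zheng → UTC: 08:00–09:00, 11:30–11:45, 15:00–15:15, 15:30–17:45.
Jun ∩ Anders: 12:45–13:00, 16:15–16:30, 16:45–17:30, 17:45–18:30.
Jun ∩ Anders ∩ Zheng: 16:15–16:30, 16:45–17:30.
Common window lengths: 15, 45 min; longest is 45.

45 minutes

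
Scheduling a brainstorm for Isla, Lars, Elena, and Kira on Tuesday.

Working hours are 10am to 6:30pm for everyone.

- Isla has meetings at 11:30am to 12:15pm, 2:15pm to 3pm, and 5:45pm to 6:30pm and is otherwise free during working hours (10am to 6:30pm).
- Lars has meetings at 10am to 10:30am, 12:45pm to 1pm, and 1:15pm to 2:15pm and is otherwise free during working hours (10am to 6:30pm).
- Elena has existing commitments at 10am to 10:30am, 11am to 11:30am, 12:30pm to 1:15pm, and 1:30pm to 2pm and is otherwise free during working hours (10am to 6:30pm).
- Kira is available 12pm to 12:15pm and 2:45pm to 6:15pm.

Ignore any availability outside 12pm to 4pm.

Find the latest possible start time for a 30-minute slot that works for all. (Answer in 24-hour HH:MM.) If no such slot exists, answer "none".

15:30

Isla free within 10:00–18:30: 10:00–11:30, 12:15–14:15, 15:00–17:45.
Lars free within 10:00–18:30: 10:30–12:45, 13:00–13:15, 14:15–18:30.
Elena free within 10:00–18:30: 10:30–11:00, 11:30–12:30, 13:15–13:30, 14:00–18:30.
Isla ∩ Lars: 10:30–11:30, 12:15–12:45, 13:00–13:15, 15:00–17:45.
Isla ∩ Lars ∩ Elena: 10:30–11:00, 12:15–12:30, 15:00–17:45.
Isla ∩ Lars ∩ Elena ∩ Kira: 15:00–17:45.
Restricted to 12:00–16:00: 15:00–16:00.
Windows ≥ 30 min: 15:00–16:00.
Latest start in the last window 15:00–16:00 is 16:00 − 30 min = 15:30.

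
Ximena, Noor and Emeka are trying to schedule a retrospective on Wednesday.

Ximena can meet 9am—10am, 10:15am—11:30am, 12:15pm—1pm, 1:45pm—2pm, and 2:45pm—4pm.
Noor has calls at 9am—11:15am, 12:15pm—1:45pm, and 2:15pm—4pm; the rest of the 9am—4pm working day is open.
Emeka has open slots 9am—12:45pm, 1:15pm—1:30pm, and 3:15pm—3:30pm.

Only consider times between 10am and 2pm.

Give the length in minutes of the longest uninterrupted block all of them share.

Noor free within 09:00–16:00: 11:15–12:15, 13:45–14:15.
Ximena ∩ Noor: 11:15–11:30, 13:45–14:00.
Ximena ∩ Noor ∩ Emeka: 11:15–11:30.
Restricted to 10:00–14:00: 11:15–11:30.
Single common window of 15 minutes.

15 minutes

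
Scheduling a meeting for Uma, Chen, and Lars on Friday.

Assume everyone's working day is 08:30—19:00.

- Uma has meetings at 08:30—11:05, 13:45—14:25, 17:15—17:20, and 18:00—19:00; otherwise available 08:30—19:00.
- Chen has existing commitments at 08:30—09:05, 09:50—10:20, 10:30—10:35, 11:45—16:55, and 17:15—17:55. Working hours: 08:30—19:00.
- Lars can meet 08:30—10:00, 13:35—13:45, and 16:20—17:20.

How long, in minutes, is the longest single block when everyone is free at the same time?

Uma free within 08:30–19:00: 11:05–13:45, 14:25–17:15, 17:20–18:00.
Chen free within 08:30–19:00: 09:05–09:50, 10:20–10:30, 10:35–11:45, 16:55–17:15, 17:55–19:00.
Uma ∩ Chen: 11:05–11:45, 16:55–17:15, 17:55–18:00.
Uma ∩ Chen ∩ Lars: 16:55–17:15.
Single common window of 20 minutes.

20 minutes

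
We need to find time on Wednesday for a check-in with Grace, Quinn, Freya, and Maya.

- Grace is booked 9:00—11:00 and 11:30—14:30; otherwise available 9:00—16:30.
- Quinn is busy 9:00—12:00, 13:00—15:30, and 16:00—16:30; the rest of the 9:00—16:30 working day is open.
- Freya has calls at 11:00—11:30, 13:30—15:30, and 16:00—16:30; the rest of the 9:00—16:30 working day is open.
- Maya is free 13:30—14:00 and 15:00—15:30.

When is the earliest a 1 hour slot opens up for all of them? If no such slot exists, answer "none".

none

Grace free within 09:00–16:30: 11:00–11:30, 14:30–16:30.
Quinn free within 09:00–16:30: 12:00–13:00, 15:30–16:00.
Freya free within 09:00–16:30: 09:00–11:00, 11:30–13:30, 15:30–16:00.
Grace ∩ Quinn: 15:30–16:00.
Grace ∩ Quinn ∩ Freya: 15:30–16:00.
Grace ∩ Quinn ∩ Freya ∩ Maya: (none).
Windows ≥ 60 min: (none).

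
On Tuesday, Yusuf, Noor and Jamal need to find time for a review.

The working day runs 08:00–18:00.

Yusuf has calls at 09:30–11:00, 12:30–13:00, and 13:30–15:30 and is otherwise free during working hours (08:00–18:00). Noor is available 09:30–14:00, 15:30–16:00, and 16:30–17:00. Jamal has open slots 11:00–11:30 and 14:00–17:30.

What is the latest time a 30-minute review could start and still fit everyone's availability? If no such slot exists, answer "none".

16:30

Yusuf free within 08:00–18:00: 08:00–09:30, 11:00–12:30, 13:00–13:30, 15:30–18:00.
Yusuf ∩ Noor: 11:00–12:30, 13:00–13:30, 15:30–16:00, 16:30–17:00.
Yusuf ∩ Noor ∩ Jamal: 11:00–11:30, 15:30–16:00, 16:30–17:00.
Windows ≥ 30 min: 11:00–11:30, 15:30–16:00, 16:30–17:00.
Latest start in the last window 16:30–17:00 is 17:00 − 30 min = 16:30.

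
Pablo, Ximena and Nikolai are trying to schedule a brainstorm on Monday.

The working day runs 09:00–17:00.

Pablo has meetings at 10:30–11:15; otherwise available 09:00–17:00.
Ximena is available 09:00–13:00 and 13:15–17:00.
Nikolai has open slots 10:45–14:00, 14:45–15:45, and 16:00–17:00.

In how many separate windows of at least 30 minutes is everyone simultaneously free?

Pablo free within 09:00–17:00: 09:00–10:30, 11:15–17:00.
Pablo ∩ Ximena: 09:00–10:30, 11:15–13:00, 13:15–17:00.
Pablo ∩ Ximena ∩ Nikolai: 11:15–13:00, 13:15–14:00, 14:45–15:45, 16:00–17:00.
Windows ≥ 30 min: 11:15–13:00, 13:15–14:00, 14:45–15:45, 16:00–17:00.
That's 4 windows.

4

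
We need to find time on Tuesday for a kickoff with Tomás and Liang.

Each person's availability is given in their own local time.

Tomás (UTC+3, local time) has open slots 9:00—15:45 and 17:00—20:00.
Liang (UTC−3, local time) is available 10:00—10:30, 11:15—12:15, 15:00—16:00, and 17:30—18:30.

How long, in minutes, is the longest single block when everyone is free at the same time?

60 minutes

Tomás → UTC: 06:00–12:45, 14:00–17:00.
Liang → UTC: 13:00–13:30, 14:15–15:15, 18:00–19:00, 20:30–21:30.
Tomás ∩ Liang: 14:15–15:15.
Single common window of 60 minutes.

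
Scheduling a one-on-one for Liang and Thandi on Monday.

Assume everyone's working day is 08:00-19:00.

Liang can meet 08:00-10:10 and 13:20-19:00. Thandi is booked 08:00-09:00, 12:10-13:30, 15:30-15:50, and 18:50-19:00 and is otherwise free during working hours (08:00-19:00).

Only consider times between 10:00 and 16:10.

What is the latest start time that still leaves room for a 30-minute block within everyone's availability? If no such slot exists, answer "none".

Thandi free within 08:00–19:00: 09:00–12:10, 13:30–15:30, 15:50–18:50.
Liang ∩ Thandi: 09:00–10:10, 13:30–15:30, 15:50–18:50.
Restricted to 10:00–16:10: 10:00–10:10, 13:30–15:30, 15:50–16:10.
Windows ≥ 30 min: 13:30–15:30.
Latest start in the last window 13:30–15:30 is 15:30 − 30 min = 15:00.

15:00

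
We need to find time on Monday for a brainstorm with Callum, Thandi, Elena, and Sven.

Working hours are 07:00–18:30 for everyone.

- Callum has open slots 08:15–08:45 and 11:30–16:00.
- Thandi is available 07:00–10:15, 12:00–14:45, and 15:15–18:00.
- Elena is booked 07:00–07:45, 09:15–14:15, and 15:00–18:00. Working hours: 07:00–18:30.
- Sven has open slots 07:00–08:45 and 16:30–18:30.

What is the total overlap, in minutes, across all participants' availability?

Elena free within 07:00–18:30: 07:45–09:15, 14:15–15:00, 18:00–18:30.
Callum ∩ Thandi: 08:15–08:45, 12:00–14:45, 15:15–16:00.
Callum ∩ Thandi ∩ Elena: 08:15–08:45, 14:15–14:45.
Callum ∩ Thandi ∩ Elena ∩ Sven: 08:15–08:45.
Total common minutes: 30.

30 minutes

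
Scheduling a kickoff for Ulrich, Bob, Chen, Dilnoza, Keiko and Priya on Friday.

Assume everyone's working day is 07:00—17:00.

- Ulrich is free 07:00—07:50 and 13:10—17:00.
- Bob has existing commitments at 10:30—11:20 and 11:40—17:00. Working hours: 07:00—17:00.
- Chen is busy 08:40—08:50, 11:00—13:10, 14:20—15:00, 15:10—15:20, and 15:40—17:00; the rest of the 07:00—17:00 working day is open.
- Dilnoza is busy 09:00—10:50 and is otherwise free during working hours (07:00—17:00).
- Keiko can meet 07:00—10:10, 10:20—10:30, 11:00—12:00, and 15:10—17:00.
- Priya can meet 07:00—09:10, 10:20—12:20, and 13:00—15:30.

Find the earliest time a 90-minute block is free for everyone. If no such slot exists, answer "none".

none

Bob free within 07:00–17:00: 07:00–10:30, 11:20–11:40.
Chen free within 07:00–17:00: 07:00–08:40, 08:50–11:00, 13:10–14:20, 15:00–15:10, 15:20–15:40.
Dilnoza free within 07:00–17:00: 07:00–09:00, 10:50–17:00.
Ulrich ∩ Bob: 07:00–07:50.
Ulrich ∩ Bob ∩ Chen: 07:00–07:50.
Ulrich ∩ Bob ∩ Chen ∩ Dilnoza: 07:00–07:50.
Ulrich ∩ Bob ∩ Chen ∩ Dilnoza ∩ Keiko: 07:00–07:50.
Ulrich ∩ Bob ∩ Chen ∩ Dilnoza ∩ Keiko ∩ Priya: 07:00–07:50.
Windows ≥ 90 min: (none).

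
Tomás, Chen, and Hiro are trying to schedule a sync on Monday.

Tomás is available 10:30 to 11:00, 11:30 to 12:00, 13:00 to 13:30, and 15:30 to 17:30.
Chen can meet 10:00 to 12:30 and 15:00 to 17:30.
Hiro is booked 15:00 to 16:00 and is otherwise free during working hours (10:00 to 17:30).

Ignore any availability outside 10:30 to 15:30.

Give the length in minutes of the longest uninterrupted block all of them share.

30 minutes

Hiro free within 10:00–17:30: 10:00–15:00, 16:00–17:30.
Tomás ∩ Chen: 10:30–11:00, 11:30–12:00, 15:30–17:30.
Tomás ∩ Chen ∩ Hiro: 10:30–11:00, 11:30–12:00, 16:00–17:30.
Restricted to 10:30–15:30: 10:30–11:00, 11:30–12:00.
Common window lengths: 30, 30 min; longest is 30.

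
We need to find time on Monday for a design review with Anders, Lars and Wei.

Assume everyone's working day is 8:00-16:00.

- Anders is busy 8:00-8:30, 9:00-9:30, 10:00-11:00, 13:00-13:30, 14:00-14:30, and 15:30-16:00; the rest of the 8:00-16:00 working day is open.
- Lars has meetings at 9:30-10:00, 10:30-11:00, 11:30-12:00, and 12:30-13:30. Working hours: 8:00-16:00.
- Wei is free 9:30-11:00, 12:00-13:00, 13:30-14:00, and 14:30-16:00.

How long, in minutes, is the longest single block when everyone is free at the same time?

Anders free within 08:00–16:00: 08:30–09:00, 09:30–10:00, 11:00–13:00, 13:30–14:00, 14:30–15:30.
Lars free within 08:00–16:00: 08:00–09:30, 10:00–10:30, 11:00–11:30, 12:00–12:30, 13:30–16:00.
Anders ∩ Lars: 08:30–09:00, 11:00–11:30, 12:00–12:30, 13:30–14:00, 14:30–15:30.
Anders ∩ Lars ∩ Wei: 12:00–12:30, 13:30–14:00, 14:30–15:30.
Common window lengths: 30, 30, 60 min; longest is 60.

60 minutes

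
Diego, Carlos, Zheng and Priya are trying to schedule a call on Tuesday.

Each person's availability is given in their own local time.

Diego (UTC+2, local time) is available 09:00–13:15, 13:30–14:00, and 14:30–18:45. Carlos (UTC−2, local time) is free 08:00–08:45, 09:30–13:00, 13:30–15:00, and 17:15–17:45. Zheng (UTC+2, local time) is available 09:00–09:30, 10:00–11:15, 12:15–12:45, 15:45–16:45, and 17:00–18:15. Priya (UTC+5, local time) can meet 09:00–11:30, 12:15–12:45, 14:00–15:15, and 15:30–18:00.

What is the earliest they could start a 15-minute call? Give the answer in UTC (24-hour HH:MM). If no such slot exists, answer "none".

Diego → UTC: 07:00–11:15, 11:30–12:00, 12:30–16:45.
Carlos → UTC: 10:00–10:45, 11:30–15:00, 15:30–17:00, 19:15–19:45.
Zheng → UTC: 07:00–07:30, 08:00–09:15, 10:15–10:45, 13:45–14:45, 15:00–16:15.
Priya → UTC: 04:00–06:30, 07:15–07:45, 09:00–10:15, 10:30–13:00.
Diego ∩ Carlos: 10:00–10:45, 11:30–12:00, 12:30–15:00, 15:30–16:45.
Diego ∩ Carlos ∩ Zheng: 10:15–10:45, 13:45–14:45, 15:30–16:15.
Diego ∩ Carlos ∩ Zheng ∩ Priya: 10:30–10:45.
Windows ≥ 15 min: 10:30–10:45.
Earliest such window starts at 10:30.

10:30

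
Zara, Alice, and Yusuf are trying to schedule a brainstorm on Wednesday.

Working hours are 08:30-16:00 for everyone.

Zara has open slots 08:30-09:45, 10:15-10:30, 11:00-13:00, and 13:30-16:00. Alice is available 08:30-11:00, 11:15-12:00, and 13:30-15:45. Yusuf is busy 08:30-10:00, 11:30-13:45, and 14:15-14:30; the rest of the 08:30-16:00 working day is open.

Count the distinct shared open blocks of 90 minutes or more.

0

Yusuf free within 08:30–16:00: 10:00–11:30, 13:45–14:15, 14:30–16:00.
Zara ∩ Alice: 08:30–09:45, 10:15–10:30, 11:15–12:00, 13:30–15:45.
Zara ∩ Alice ∩ Yusuf: 10:15–10:30, 11:15–11:30, 13:45–14:15, 14:30–15:45.
Windows ≥ 90 min: (none).
That's 0 windows.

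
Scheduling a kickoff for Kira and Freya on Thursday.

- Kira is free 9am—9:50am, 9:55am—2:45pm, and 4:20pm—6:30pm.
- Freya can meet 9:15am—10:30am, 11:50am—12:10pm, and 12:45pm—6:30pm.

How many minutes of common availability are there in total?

340 minutes

Kira ∩ Freya: 09:15–09:50, 09:55–10:30, 11:50–12:10, 12:45–14:45, 16:20–18:30.
Total common minutes: 35 + 35 + 20 + 120 + 130 = 340.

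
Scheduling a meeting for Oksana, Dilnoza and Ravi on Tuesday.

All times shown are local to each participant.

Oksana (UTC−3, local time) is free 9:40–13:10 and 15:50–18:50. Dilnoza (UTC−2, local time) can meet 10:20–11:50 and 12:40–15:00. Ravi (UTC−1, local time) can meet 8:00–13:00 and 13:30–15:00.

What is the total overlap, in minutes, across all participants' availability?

150 minutes

Oksana → UTC: 12:40–16:10, 18:50–21:50.
Dilnoza → UTC: 12:20–13:50, 14:40–17:00.
Ravi → UTC: 09:00–14:00, 14:30–16:00.
Oksana ∩ Dilnoza: 12:40–13:50, 14:40–16:10.
Oksana ∩ Dilnoza ∩ Ravi: 12:40–13:50, 14:40–16:00.
Total common minutes: 70 + 80 = 150.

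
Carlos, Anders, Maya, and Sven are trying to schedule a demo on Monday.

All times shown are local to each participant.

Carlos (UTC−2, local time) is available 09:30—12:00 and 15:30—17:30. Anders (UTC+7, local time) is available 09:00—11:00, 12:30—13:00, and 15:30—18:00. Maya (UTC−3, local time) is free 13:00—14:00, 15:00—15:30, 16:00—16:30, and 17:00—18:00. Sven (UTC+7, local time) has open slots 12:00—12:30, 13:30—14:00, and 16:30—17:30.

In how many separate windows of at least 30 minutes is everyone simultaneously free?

0

Carlos → UTC: 11:30–14:00, 17:30–19:30.
Anders → UTC: 02:00–04:00, 05:30–06:00, 08:30–11:00.
Maya → UTC: 16:00–17:00, 18:00–18:30, 19:00–19:30, 20:00–21:00.
Sven → UTC: 05:00–05:30, 06:30–07:00, 09:30–10:30.
Carlos ∩ Anders: (none).
Carlos ∩ Anders ∩ Maya: (none).
Carlos ∩ Anders ∩ Maya ∩ Sven: (none).
Windows ≥ 30 min: (none).
That's 0 windows.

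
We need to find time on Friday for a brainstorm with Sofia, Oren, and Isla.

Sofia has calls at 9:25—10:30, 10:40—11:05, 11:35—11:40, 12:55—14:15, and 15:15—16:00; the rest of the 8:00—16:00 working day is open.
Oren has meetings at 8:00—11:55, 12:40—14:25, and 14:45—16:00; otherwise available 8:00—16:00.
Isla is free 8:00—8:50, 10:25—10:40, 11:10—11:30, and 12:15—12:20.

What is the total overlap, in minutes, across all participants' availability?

Sofia free within 08:00–16:00: 08:00–09:25, 10:30–10:40, 11:05–11:35, 11:40–12:55, 14:15–15:15.
Oren free within 08:00–16:00: 11:55–12:40, 14:25–14:45.
Sofia ∩ Oren: 11:55–12:40, 14:25–14:45.
Sofia ∩ Oren ∩ Isla: 12:15–12:20.
Total common minutes: 5.

5 minutes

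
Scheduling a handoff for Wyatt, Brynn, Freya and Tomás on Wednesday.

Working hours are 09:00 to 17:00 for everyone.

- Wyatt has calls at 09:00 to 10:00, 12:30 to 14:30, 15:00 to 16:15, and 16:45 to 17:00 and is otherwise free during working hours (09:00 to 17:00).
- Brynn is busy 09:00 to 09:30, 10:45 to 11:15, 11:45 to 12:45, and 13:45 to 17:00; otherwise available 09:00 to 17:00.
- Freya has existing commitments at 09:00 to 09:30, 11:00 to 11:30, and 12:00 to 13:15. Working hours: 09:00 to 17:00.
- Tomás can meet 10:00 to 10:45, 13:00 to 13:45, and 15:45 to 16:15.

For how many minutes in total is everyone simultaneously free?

Wyatt free within 09:00–17:00: 10:00–12:30, 14:30–15:00, 16:15–16:45.
Brynn free within 09:00–17:00: 09:30–10:45, 11:15–11:45, 12:45–13:45.
Freya free within 09:00–17:00: 09:30–11:00, 11:30–12:00, 13:15–17:00.
Wyatt ∩ Brynn: 10:00–10:45, 11:15–11:45.
Wyatt ∩ Brynn ∩ Freya: 10:00–10:45, 11:30–11:45.
Wyatt ∩ Brynn ∩ Freya ∩ Tomás: 10:00–10:45.
Total common minutes: 45.

45 minutes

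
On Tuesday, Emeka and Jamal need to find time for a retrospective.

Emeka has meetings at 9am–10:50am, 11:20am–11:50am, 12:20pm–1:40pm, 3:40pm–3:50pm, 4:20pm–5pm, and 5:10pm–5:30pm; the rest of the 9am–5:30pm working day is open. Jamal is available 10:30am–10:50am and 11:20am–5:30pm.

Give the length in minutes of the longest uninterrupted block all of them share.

120 minutes

Emeka free within 09:00–17:30: 10:50–11:20, 11:50–12:20, 13:40–15:40, 15:50–16:20, 17:00–17:10.
Emeka ∩ Jamal: 11:50–12:20, 13:40–15:40, 15:50–16:20, 17:00–17:10.
Common window lengths: 30, 120, 30, 10 min; longest is 120.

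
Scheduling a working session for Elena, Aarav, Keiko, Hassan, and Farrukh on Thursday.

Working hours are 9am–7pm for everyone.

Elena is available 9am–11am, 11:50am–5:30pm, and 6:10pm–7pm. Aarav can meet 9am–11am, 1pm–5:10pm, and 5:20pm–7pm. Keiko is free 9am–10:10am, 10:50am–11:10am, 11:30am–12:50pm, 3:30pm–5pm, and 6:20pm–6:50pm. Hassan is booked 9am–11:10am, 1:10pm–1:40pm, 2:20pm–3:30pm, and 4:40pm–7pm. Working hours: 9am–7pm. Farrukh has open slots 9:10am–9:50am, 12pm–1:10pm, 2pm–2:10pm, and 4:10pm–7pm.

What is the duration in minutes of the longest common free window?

Hassan free within 09:00–19:00: 11:10–13:10, 13:40–14:20, 15:30–16:40.
Elena ∩ Aarav: 09:00–11:00, 13:00–17:10, 17:20–17:30, 18:10–19:00.
Elena ∩ Aarav ∩ Keiko: 09:00–10:10, 10:50–11:00, 15:30–17:00, 18:20–18:50.
Elena ∩ Aarav ∩ Keiko ∩ Hassan: 15:30–16:40.
Elena ∩ Aarav ∩ Keiko ∩ Hassan ∩ Farrukh: 16:10–16:40.
Single common window of 30 minutes.

30 minutes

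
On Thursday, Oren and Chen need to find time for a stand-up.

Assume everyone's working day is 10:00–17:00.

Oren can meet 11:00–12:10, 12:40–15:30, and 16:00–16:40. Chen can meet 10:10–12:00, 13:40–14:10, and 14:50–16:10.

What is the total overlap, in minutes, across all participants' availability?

Oren ∩ Chen: 11:00–12:00, 13:40–14:10, 14:50–15:30, 16:00–16:10.
Total common minutes: 60 + 30 + 40 + 10 = 140.

140 minutes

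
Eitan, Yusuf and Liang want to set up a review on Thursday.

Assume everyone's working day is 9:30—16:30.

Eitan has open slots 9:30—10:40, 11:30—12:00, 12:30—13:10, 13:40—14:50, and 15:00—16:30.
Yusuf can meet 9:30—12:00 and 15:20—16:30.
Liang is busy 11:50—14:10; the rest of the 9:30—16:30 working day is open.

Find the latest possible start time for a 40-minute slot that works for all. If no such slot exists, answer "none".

Liang free within 09:30–16:30: 09:30–11:50, 14:10–16:30.
Eitan ∩ Yusuf: 09:30–10:40, 11:30–12:00, 15:20–16:30.
Eitan ∩ Yusuf ∩ Liang: 09:30–10:40, 11:30–11:50, 15:20–16:30.
Windows ≥ 40 min: 09:30–10:40, 15:20–16:30.
Latest start in the last window 15:20–16:30 is 16:30 − 40 min = 15:50.

15:50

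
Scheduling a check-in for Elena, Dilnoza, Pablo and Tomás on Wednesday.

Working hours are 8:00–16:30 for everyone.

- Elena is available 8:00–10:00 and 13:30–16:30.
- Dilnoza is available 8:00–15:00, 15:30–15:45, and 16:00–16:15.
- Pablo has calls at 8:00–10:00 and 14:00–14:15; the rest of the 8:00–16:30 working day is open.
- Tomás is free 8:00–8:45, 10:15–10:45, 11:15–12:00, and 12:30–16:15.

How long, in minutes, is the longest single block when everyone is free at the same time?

45 minutes

Pablo free within 08:00–16:30: 10:00–14:00, 14:15–16:30.
Elena ∩ Dilnoza: 08:00–10:00, 13:30–15:00, 15:30–15:45, 16:00–16:15.
Elena ∩ Dilnoza ∩ Pablo: 13:30–14:00, 14:15–15:00, 15:30–15:45, 16:00–16:15.
Elena ∩ Dilnoza ∩ Pablo ∩ Tomás: 13:30–14:00, 14:15–15:00, 15:30–15:45, 16:00–16:15.
Common window lengths: 30, 45, 15, 15 min; longest is 45.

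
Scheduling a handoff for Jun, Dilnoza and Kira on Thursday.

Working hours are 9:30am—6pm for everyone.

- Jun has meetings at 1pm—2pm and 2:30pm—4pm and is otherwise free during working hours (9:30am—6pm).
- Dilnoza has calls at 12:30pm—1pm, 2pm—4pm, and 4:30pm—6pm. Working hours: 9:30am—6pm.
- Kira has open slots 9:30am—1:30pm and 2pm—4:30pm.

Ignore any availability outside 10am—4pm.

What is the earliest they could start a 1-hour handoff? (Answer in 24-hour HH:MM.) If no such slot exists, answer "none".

10:00

Jun free within 09:30–18:00: 09:30–13:00, 14:00–14:30, 16:00–18:00.
Dilnoza free within 09:30–18:00: 09:30–12:30, 13:00–14:00, 16:00–16:30.
Jun ∩ Dilnoza: 09:30–12:30, 16:00–16:30.
Jun ∩ Dilnoza ∩ Kira: 09:30–12:30, 16:00–16:30.
Restricted to 10:00–16:00: 10:00–12:30.
Windows ≥ 60 min: 10:00–12:30.
Earliest such window starts at 10:00.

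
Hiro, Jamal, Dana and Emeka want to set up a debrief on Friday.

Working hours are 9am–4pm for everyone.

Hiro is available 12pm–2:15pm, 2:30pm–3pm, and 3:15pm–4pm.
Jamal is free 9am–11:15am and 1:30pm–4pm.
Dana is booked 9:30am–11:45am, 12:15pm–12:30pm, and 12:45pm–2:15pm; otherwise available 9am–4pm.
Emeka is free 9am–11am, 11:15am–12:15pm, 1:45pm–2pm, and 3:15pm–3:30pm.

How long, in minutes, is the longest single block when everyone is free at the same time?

15 minutes

Dana free within 09:00–16:00: 09:00–09:30, 11:45–12:15, 12:30–12:45, 14:15–16:00.
Hiro ∩ Jamal: 13:30–14:15, 14:30–15:00, 15:15–16:00.
Hiro ∩ Jamal ∩ Dana: 14:30–15:00, 15:15–16:00.
Hiro ∩ Jamal ∩ Dana ∩ Emeka: 15:15–15:30.
Single common window of 15 minutes.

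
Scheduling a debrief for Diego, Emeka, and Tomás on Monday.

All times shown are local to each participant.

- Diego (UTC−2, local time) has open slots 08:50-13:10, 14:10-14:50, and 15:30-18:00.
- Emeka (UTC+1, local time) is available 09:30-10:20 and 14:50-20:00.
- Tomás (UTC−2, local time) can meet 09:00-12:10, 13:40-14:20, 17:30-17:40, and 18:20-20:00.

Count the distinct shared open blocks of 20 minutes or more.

1

Diego → UTC: 10:50–15:10, 16:10–16:50, 17:30–20:00.
Emeka → UTC: 08:30–09:20, 13:50–19:00.
Tomás → UTC: 11:00–14:10, 15:40–16:20, 19:30–19:40, 20:20–22:00.
Diego ∩ Emeka: 13:50–15:10, 16:10–16:50, 17:30–19:00.
Diego ∩ Emeka ∩ Tomás: 13:50–14:10, 16:10–16:20.
Windows ≥ 20 min: 13:50–14:10.
That's 1 window.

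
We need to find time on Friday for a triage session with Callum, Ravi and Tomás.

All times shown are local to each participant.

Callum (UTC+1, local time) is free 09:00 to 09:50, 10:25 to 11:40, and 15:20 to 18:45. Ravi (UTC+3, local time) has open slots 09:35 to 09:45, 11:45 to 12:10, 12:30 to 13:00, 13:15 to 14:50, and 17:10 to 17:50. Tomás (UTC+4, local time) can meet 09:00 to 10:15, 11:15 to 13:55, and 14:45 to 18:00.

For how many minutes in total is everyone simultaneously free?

Callum → UTC: 08:00–08:50, 09:25–10:40, 14:20–17:45.
Ravi → UTC: 06:35–06:45, 08:45–09:10, 09:30–10:00, 10:15–11:50, 14:10–14:50.
Tomás → UTC: 05:00–06:15, 07:15–09:55, 10:45–14:00.
Callum ∩ Ravi: 08:45–08:50, 09:30–10:00, 10:15–10:40, 14:20–14:50.
Callum ∩ Ravi ∩ Tomás: 08:45–08:50, 09:30–09:55.
Total common minutes: 5 + 25 = 30.

30 minutes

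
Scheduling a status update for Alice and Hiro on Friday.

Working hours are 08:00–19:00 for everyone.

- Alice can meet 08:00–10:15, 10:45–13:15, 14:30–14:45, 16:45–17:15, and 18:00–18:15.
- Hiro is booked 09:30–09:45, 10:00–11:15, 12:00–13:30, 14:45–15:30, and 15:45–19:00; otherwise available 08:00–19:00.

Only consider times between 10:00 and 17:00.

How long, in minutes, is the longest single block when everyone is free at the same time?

Hiro free within 08:00–19:00: 08:00–09:30, 09:45–10:00, 11:15–12:00, 13:30–14:45, 15:30–15:45.
Alice ∩ Hiro: 08:00–09:30, 09:45–10:00, 11:15–12:00, 14:30–14:45.
Restricted to 10:00–17:00: 11:15–12:00, 14:30–14:45.
Common window lengths: 45, 15 min; longest is 45.

45 minutes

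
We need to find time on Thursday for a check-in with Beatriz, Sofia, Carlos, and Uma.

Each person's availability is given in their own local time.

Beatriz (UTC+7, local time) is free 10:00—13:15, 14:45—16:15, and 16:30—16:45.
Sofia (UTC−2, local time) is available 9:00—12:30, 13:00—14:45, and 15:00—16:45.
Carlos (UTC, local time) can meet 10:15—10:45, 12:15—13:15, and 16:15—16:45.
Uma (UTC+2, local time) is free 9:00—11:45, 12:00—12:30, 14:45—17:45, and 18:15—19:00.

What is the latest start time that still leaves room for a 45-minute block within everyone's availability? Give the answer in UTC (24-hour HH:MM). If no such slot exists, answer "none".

Beatriz → UTC: 03:00–06:15, 07:45–09:15, 09:30–09:45.
Sofia → UTC: 11:00–14:30, 15:00–16:45, 17:00–18:45.
Carlos → UTC: 10:15–10:45, 12:15–13:15, 16:15–16:45.
Uma → UTC: 07:00–09:45, 10:00–10:30, 12:45–15:45, 16:15–17:00.
Beatriz ∩ Sofia: (none).
Beatriz ∩ Sofia ∩ Carlos: (none).
Beatriz ∩ Sofia ∩ Carlos ∩ Uma: (none).
Windows ≥ 45 min: (none).

none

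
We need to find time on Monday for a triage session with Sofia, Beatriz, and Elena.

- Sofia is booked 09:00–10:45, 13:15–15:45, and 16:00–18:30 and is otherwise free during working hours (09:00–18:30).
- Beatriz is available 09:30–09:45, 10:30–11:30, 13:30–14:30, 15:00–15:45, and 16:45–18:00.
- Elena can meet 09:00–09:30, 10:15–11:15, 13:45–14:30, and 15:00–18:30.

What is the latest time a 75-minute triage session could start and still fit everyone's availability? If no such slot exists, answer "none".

none

Sofia free within 09:00–18:30: 10:45–13:15, 15:45–16:00.
Sofia ∩ Beatriz: 10:45–11:30.
Sofia ∩ Beatriz ∩ Elena: 10:45–11:15.
Windows ≥ 75 min: (none).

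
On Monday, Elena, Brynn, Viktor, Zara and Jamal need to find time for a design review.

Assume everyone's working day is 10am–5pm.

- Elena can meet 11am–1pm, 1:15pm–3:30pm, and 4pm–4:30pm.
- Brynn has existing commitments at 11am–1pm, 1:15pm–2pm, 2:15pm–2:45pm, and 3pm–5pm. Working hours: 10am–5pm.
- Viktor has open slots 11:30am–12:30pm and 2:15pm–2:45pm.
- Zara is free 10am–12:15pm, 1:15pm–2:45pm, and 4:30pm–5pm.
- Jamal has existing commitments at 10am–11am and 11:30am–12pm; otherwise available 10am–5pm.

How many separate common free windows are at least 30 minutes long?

Brynn free within 10:00–17:00: 10:00–11:00, 13:00–13:15, 14:00–14:15, 14:45–15:00.
Jamal free within 10:00–17:00: 11:00–11:30, 12:00–17:00.
Elena ∩ Brynn: 14:00–14:15, 14:45–15:00.
Elena ∩ Brynn ∩ Viktor: (none).
Elena ∩ Brynn ∩ Viktor ∩ Zara: (none).
Elena ∩ Brynn ∩ Viktor ∩ Zara ∩ Jamal: (none).
Windows ≥ 30 min: (none).
That's 0 windows.

0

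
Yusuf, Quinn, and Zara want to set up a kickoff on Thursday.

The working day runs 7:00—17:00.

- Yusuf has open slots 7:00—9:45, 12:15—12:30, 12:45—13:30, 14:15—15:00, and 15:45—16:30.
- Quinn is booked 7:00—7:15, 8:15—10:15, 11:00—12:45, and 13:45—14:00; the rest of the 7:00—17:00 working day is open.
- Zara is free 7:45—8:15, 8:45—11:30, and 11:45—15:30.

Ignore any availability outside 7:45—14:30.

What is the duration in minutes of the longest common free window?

Quinn free within 07:00–17:00: 07:15–08:15, 10:15–11:00, 12:45–13:45, 14:00–17:00.
Yusuf ∩ Quinn: 07:15–08:15, 12:45–13:30, 14:15–15:00, 15:45–16:30.
Yusuf ∩ Quinn ∩ Zara: 07:45–08:15, 12:45–13:30, 14:15–15:00.
Restricted to 07:45–14:30: 07:45–08:15, 12:45–13:30, 14:15–14:30.
Common window lengths: 30, 45, 15 min; longest is 45.

45 minutes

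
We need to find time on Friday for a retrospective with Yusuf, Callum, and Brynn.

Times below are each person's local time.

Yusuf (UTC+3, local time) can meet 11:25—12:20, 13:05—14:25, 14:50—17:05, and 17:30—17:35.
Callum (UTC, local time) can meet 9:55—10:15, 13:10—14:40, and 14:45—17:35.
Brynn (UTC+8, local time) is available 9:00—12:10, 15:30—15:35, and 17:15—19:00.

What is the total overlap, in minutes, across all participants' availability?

Yusuf → UTC: 08:25–09:20, 10:05–11:25, 11:50–14:05, 14:30–14:35.
Callum → UTC: 09:55–10:15, 13:10–14:40, 14:45–17:35.
Brynn → UTC: 01:00–04:10, 07:30–07:35, 09:15–11:00.
Yusuf ∩ Callum: 10:05–10:15, 13:10–14:05, 14:30–14:35.
Yusuf ∩ Callum ∩ Brynn: 10:05–10:15.
Total common minutes: 10.

10 minutes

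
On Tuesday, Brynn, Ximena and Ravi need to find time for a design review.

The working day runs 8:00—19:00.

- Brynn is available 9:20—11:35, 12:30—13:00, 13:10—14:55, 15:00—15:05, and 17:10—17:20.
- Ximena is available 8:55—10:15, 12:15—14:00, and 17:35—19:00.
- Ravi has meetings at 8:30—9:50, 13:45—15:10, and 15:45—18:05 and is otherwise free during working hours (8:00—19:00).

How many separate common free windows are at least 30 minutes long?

Ravi free within 08:00–19:00: 08:00–08:30, 09:50–13:45, 15:10–15:45, 18:05–19:00.
Brynn ∩ Ximena: 09:20–10:15, 12:30–13:00, 13:10–14:00.
Brynn ∩ Ximena ∩ Ravi: 09:50–10:15, 12:30–13:00, 13:10–13:45.
Windows ≥ 30 min: 12:30–13:00, 13:10–13:45.
That's 2 windows.

2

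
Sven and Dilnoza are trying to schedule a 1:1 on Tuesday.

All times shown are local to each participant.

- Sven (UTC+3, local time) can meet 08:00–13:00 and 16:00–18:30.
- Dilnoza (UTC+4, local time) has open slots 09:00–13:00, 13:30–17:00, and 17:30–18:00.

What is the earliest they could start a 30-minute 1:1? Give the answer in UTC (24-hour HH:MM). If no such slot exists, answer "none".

05:00

Sven → UTC: 05:00–10:00, 13:00–15:30.
Dilnoza → UTC: 05:00–09:00, 09:30–13:00, 13:30–14:00.
Sven ∩ Dilnoza: 05:00–09:00, 09:30–10:00, 13:30–14:00.
Windows ≥ 30 min: 05:00–09:00, 09:30–10:00, 13:30–14:00.
Earliest such window starts at 05:00.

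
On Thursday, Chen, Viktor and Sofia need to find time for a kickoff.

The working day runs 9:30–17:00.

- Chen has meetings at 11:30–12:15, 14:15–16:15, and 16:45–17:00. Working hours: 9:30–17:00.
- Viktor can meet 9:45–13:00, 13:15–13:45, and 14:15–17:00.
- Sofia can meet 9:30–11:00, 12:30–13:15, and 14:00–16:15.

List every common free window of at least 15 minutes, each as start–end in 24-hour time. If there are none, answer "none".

Chen free within 09:30–17:00: 09:30–11:30, 12:15–14:15, 16:15–16:45.
Chen ∩ Viktor: 09:45–11:30, 12:15–13:00, 13:15–13:45, 16:15–16:45.
Chen ∩ Viktor ∩ Sofia: 09:45–11:00, 12:30–13:00.
Windows ≥ 15 min: 09:45–11:00, 12:30–13:00.

09:45–11:00, 12:30–13:00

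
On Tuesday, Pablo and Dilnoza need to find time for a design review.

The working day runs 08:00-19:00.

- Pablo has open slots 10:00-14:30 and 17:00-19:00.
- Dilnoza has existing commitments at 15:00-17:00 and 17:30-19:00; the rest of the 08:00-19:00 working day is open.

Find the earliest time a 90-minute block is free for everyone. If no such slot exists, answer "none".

10:00

Dilnoza free within 08:00–19:00: 08:00–15:00, 17:00–17:30.
Pablo ∩ Dilnoza: 10:00–14:30, 17:00–17:30.
Windows ≥ 90 min: 10:00–14:30.
Earliest such window starts at 10:00.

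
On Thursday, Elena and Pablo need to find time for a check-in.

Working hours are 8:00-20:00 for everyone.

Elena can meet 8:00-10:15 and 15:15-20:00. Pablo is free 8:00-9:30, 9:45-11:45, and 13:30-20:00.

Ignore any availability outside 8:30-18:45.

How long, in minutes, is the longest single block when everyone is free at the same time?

210 minutes

Elena ∩ Pablo: 08:00–09:30, 09:45–10:15, 15:15–20:00.
Restricted to 08:30–18:45: 08:30–09:30, 09:45–10:15, 15:15–18:45.
Common window lengths: 60, 30, 210 min; longest is 210.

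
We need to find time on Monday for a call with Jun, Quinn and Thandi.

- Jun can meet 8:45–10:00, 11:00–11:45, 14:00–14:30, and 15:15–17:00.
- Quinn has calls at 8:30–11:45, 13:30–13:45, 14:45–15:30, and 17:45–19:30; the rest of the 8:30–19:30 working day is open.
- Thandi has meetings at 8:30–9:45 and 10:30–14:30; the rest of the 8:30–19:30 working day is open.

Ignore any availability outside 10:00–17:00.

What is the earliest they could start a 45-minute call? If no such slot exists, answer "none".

15:30

Quinn free within 08:30–19:30: 11:45–13:30, 13:45–14:45, 15:30–17:45.
Thandi free within 08:30–19:30: 09:45–10:30, 14:30–19:30.
Jun ∩ Quinn: 14:00–14:30, 15:30–17:00.
Jun ∩ Quinn ∩ Thandi: 15:30–17:00.
Restricted to 10:00–17:00: 15:30–17:00.
Windows ≥ 45 min: 15:30–17:00.
Earliest such window starts at 15:30.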